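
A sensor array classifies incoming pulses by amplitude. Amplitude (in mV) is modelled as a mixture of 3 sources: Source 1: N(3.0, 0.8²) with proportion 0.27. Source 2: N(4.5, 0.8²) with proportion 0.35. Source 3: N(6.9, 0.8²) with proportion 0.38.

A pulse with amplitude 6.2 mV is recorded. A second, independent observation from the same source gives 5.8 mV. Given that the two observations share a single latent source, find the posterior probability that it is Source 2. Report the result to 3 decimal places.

By Bayes' theorem, P(k | x) = w_k f_k(x) / Σ_j w_j f_j(x).
Since both observations come from the same component, the likelihood for component k is f_k(x₁)·f_k(x₂).
  f_1 = [0.000167288] × [0.00109085] = 1.82486e-07
  f_2 = [0.0521512] × [0.133173] = 0.00694513
  f_3 = [0.340069] × [0.193765] = 0.0658935
Unnormalised posteriors:
  w_1·f_1 = 0.27 × 1.82486e-07 = 4.92713e-08
  w_2·f_2 = 0.35 × 0.00694513 = 0.00243079
  w_3·f_3 = 0.38 × 0.0658935 = 0.0250395
Marginal: 4.92713e-08 + 0.00243079 + 0.0250395 = 0.0274704
So the posterior for Source 2 is 0.00243079 / 0.0274704 ≈ 0.088.

0.088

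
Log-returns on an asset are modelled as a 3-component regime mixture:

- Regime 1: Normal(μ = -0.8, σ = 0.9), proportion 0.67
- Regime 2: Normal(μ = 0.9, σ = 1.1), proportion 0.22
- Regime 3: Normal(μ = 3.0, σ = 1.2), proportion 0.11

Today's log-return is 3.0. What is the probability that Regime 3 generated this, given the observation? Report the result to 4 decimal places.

Apply Bayes' rule: the posterior for each component is proportional to its prior times its likelihood at x.
Evaluate each component's likelihood at the observed value:
  f_1 = 5.96415e-05
  f_2 = 0.0586268
  f_3 = 0.332452
Weight by the priors:
  P(Z=1)·f_1 = 0.67 × 5.96415e-05 = 3.99598e-05
  P(Z=2)·f_2 = 0.22 × 0.0586268 = 0.0128979
  P(Z=3)·f_3 = 0.11 × 0.332452 = 0.0365697
Marginal: 3.99598e-05 + 0.0128979 + 0.0365697 = 0.0495076
So the posterior for Regime 3 is 0.0365697 / 0.0495076 ≈ 0.7387.

0.7387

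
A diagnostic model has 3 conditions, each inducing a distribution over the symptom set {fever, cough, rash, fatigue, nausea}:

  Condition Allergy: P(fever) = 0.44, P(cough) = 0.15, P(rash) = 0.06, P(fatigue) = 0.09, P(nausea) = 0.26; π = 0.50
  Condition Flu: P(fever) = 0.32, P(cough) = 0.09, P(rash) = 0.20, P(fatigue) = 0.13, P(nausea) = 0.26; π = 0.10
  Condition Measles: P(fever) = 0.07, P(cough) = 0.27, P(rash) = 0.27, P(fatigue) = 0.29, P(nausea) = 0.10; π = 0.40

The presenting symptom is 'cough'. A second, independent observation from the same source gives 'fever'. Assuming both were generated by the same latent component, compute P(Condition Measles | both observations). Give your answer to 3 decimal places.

0.174

By Bayes' theorem, P(k | x) = P(Z=k) f_k(x) / Σ_j P(Z=j) f_j(x).
Since both observations come from the same component, the likelihood for component k is f_k(x₁)·f_k(x₂).
  L_Allergy = [P(cough | comp) = 0.15] × [0.44] = 0.066
  L_Flu = [P(cough | comp) = 0.09] × [0.32] = 0.0288
  L_Measles = [P(cough | comp) = 0.27] × [0.07] = 0.0189
Weight by the priors:
  P(Z=Allergy)·L_Allergy = 0.50 × 0.066 = 0.033
  P(Z=Flu)·L_Flu = 0.10 × 0.0288 = 0.00288
  P(Z=Measles)·L_Measles = 0.40 × 0.0189 = 0.00756
Sum: 0.033 + 0.00288 + 0.00756 = 0.04344
Responsibility of Condition Measles: 0.00756 / 0.04344 ≈ 0.174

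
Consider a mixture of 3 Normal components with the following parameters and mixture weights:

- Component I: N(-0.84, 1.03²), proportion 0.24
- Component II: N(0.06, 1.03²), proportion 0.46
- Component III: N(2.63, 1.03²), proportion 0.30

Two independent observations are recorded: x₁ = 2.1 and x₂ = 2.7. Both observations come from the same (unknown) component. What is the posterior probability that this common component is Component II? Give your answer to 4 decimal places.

The responsibility of component k is P(Z=k) f_k(x) divided by Σ_j P(Z=j) f_j(x).
Since both observations come from the same component, the likelihood for component k is f_k(x₁)·f_k(x₂).
  L_I = [(1/(1.03·√(2π)))·exp(−(2.1−-0.84)²/(2·1.03²)) = 0.387323·exp(-4.07371) = 0.00658996] × [0.00105458] = 6.94962e-06
  L_II = [(1/(1.03·√(2π)))·exp(−(2.1−0.06)²/(2·1.03²)) = 0.387323·exp(-1.96135) = 0.0544839] × [0.0145051] = 0.000790293
  L_III = [(1/(1.03·√(2π)))·exp(−(2.1−2.63)²/(2·1.03²)) = 0.387323·exp(-0.13239) = 0.339295] × [0.386429] = 0.131114
Weight by the priors:
  P(Z=I)·L_I = 0.24 × 6.94962e-06 = 1.66791e-06
  P(Z=II)·L_II = 0.46 × 0.000790293 = 0.000363535
  P(Z=III)·L_III = 0.30 × 0.131114 = 0.0393341
Sum: 1.66791e-06 + 0.000363535 + 0.0393341 = 0.0396993
P(Component II | x₁,x₂) ≈ 0.0092

0.0092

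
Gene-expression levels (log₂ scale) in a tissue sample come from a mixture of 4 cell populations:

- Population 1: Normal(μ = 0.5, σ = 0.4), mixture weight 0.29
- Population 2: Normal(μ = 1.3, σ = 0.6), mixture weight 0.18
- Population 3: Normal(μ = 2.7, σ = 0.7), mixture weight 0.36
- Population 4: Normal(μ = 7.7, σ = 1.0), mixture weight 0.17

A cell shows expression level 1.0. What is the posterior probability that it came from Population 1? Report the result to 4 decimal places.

By Bayes' theorem, P(k | x) = w_k f_k(x) / Σ_j w_j f_j(x).
Normal densities:
  L_1 = 0.456623
  L_2 = 0.586776
  L_3 = 0.0298598
  L_4 = 7.13133e-11
Multiply by the mixture weights:
  w_1·L_1 = 0.29 × 0.456623 = 0.132421
  w_2·L_2 = 0.18 × 0.586776 = 0.10562
  w_3·L_3 = 0.36 × 0.0298598 = 0.0107495
  w_4·L_4 = 0.17 × 7.13133e-11 = 1.21233e-11
Marginal: 0.132421 + 0.10562 + 0.0107495 + 1.21233e-11 = 0.24879
Responsibility of Population 1: 0.132421 / 0.24879 ≈ 0.5323

0.5323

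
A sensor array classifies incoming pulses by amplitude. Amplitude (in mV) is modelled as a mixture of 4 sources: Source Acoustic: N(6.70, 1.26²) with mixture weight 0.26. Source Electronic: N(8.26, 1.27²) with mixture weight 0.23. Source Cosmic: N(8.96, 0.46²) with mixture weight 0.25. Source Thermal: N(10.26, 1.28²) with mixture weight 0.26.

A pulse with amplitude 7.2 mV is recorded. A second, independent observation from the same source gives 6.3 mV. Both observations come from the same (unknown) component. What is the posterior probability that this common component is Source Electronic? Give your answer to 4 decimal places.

0.1752

Posterior ∝ prior × likelihood, so P(k | x) ∝ π_k f_k(x); normalise over all components.
Since both observations come from the same component, the likelihood for component k is f_k(x₁)·f_k(x₂).
  L_Acoustic = [0.292648] × [0.301061] = 0.088105
  L_Electronic = [0.221735] × [0.0954785] = 0.0211709
  L_Cosmic = [0.000574575] × [4.75401e-08] = 2.73154e-11
  L_Thermal = [0.0178931] × [0.00260208] = 4.65592e-05
Prior × likelihood for each component:
  π_Acoustic·L_Acoustic = 0.26 × 0.088105 = 0.0229073
  π_Electronic·L_Electronic = 0.23 × 0.0211709 = 0.00486932
  π_Cosmic·L_Cosmic = 0.25 × 2.73154e-11 = 6.82884e-12
  π_Thermal·L_Thermal = 0.26 × 4.65592e-05 = 1.21054e-05
Marginal: 0.0229073 + 0.00486932 + 6.82884e-12 + 1.21054e-05 = 0.0277887
P(Source Electronic | data) = 0.00486932 / 0.0277887 ≈ 0.1752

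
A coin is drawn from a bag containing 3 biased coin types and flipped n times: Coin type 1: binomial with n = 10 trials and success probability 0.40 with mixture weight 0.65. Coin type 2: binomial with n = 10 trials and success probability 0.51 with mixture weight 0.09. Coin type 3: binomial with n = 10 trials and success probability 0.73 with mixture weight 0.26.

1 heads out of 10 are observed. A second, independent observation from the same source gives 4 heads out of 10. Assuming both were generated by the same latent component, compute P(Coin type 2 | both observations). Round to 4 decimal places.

Posterior ∝ prior × likelihood, so P(k | x) ∝ P(Z=k) f_k(x); normalise over all components.
Since both observations come from the same component, the likelihood for component k is f_k(x₁)·f_k(x₂).
  p_1 = [C(10,1)·0.40^1·0.60^9 = 10·0.4·0.0100777 = 0.0403108] × [0.250823] = 0.0101109
  p_2 = [C(10,1)·0.51^1·0.49^9 = 10·0.51·0.00162841 = 0.00830491] × [0.196642] = 0.00163309
  p_3 = [C(10,1)·0.73^1·0.27^9 = 10·0.73·7.6256e-06 = 5.56669e-05] × [0.0231043] = 1.28615e-06
Unnormalised posteriors:
  P(Z=1)·p_1 = 0.65 × 0.0101109 = 0.00657206
  P(Z=2)·p_2 = 0.09 × 0.00163309 = 0.000146979
  P(Z=3)·p_3 = 0.26 × 1.28615e-06 = 3.34398e-07
Evidence: 0.00657206 + 0.000146979 + 3.34398e-07 = 0.00671937
P(Coin type 2 | x) ≈ 0.0219

0.0219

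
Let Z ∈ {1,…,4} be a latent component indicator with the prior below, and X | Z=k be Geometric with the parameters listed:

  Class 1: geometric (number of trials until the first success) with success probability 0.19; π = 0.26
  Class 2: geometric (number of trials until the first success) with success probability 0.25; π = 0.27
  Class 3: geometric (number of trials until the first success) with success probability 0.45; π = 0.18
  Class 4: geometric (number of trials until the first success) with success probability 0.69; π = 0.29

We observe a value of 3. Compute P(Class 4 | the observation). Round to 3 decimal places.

Apply Bayes' rule: the posterior for each component is proportional to its prior times its likelihood at x.
Evaluate each component's likelihood at the observed value:
  f_1 = 0.19·(1−0.19)^2 = 0.19·0.6561 = 0.124659
  f_2 = 0.25·(1−0.25)^2 = 0.25·0.5625 = 0.140625
  f_3 = 0.45·(1−0.45)^2 = 0.45·0.3025 = 0.136125
  f_4 = 0.69·(1−0.69)^2 = 0.69·0.0961 = 0.066309
Multiply by the mixture weights:
  P(Z=1)·f_1 = 0.26 × 0.124659 = 0.0324113
  P(Z=2)·f_2 = 0.27 × 0.140625 = 0.0379688
  P(Z=3)·f_3 = 0.18 × 0.136125 = 0.0245025
  P(Z=4)·f_4 = 0.29 × 0.066309 = 0.0192296
Evidence: 0.0324113 + 0.0379688 + 0.0245025 + 0.0192296 = 0.114112
P(Class 4 | data) = 0.0192296 / 0.114112 ≈ 0.169

0.169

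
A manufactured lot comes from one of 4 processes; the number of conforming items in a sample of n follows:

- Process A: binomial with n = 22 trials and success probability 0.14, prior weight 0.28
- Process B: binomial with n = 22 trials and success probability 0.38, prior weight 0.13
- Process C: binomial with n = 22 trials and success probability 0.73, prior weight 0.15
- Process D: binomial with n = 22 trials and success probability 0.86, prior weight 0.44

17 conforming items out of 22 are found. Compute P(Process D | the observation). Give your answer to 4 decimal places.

0.6405

Apply Bayes' rule: the posterior for each component is proportional to its prior times its likelihood at x.
Evaluate each component's likelihood at the observed value:
  p_A = 3.77734e-11
  p_B = 0.000173299
  p_C = 0.179401
  p_D = 0.109051
Unnormalised posteriors:
  w_A·p_A = 0.28 × 3.77734e-11 = 1.05765e-11
  w_B·p_B = 0.13 × 0.000173299 = 2.25289e-05
  w_C·p_C = 0.15 × 0.179401 = 0.0269101
  w_D·p_D = 0.44 × 0.109051 = 0.0479826
Sum: 1.05765e-11 + 2.25289e-05 + 0.0269101 + 0.0479826 = 0.0749152
Responsibility of Process D: 0.0479826 / 0.0749152 ≈ 0.6405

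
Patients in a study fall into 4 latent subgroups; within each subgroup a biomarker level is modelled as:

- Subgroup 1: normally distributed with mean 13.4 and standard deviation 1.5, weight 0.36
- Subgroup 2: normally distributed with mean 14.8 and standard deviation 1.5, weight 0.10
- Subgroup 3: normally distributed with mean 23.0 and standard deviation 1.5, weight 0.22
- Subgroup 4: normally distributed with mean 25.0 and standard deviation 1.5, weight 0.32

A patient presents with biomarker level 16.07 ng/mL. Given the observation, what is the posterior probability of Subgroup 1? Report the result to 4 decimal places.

0.5138

The responsibility of component k is π_k f_k(x) divided by Σ_j π_j f_j(x).
Normal densities:
  p_1 = (1/(1.5·√(2π)))·exp(−(16.07−13.4)²/(2·1.5²)) = 0.265962·exp(-1.58420) = 0.0545519
  p_2 = (1/(1.5·√(2π)))·exp(−(16.07−14.8)²/(2·1.5²)) = 0.265962·exp(-0.35842) = 0.185848
  p_3 = (1/(1.5·√(2π)))·exp(−(16.07−23.0)²/(2·1.5²)) = 0.265962·exp(-10.67220) = 6.16512e-06
  p_4 = (1/(1.5·√(2π)))·exp(−(16.07−25.0)²/(2·1.5²)) = 0.265962·exp(-17.72109) = 5.35362e-09
Prior × likelihood for each component:
  π_1·p_1 = 0.36 × 0.0545519 = 0.0196387
  π_2·p_2 = 0.10 × 0.185848 = 0.0185848
  π_3·p_3 = 0.22 × 6.16512e-06 = 1.35633e-06
  π_4·p_4 = 0.32 × 5.35362e-09 = 1.71316e-09
Normaliser: 0.0196387 + 0.0185848 + 1.35633e-06 + 1.71316e-09 = 0.0382248
P(Subgroup 1 | data) ≈ 0.5138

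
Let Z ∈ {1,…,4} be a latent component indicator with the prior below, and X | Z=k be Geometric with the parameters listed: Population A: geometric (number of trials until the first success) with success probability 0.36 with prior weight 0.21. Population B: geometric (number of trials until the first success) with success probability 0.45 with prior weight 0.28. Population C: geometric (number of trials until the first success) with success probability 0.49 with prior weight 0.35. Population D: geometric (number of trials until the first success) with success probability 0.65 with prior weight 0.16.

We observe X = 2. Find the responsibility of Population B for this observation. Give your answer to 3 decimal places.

0.287

The responsibility of component k is π_k f_k(x) divided by Σ_j π_j f_j(x).
Geometric probabilities:
  f_A = 0.36·(1−0.36)^1 = 0.36·0.64 = 0.2304
  f_B = 0.45·(1−0.45)^1 = 0.45·0.55 = 0.2475
  f_C = 0.49·(1−0.49)^1 = 0.49·0.51 = 0.2499
  f_D = 0.65·(1−0.65)^1 = 0.65·0.35 = 0.2275
Multiply by the mixture weights:
  π_A·f_A = 0.21 × 0.2304 = 0.048384
  π_B·f_B = 0.28 × 0.2475 = 0.0693
  π_C·f_C = 0.35 × 0.2499 = 0.087465
  π_D·f_D = 0.16 × 0.2275 = 0.0364
Marginal: 0.048384 + 0.0693 + 0.087465 + 0.0364 = 0.241549
P(Population B | 2) ≈ 0.287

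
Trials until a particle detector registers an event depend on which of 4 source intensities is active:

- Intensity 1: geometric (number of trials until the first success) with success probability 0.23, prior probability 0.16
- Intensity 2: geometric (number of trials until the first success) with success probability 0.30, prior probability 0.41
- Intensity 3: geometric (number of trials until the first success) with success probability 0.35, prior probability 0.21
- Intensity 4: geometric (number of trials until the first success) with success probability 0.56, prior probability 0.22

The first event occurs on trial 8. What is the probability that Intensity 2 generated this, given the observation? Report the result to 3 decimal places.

By Bayes' theorem, P(k | x) = w_k f_k(x) / Σ_j w_j f_j(x).
Component likelihoods at x = 8:
  L_1 = 0.23·(1−0.23)^7 = 0.23·0.160485 = 0.0369116
  L_2 = 0.30·(1−0.30)^7 = 0.30·0.0823543 = 0.0247063
  L_3 = 0.35·(1−0.35)^7 = 0.35·0.0490223 = 0.0171578
  L_4 = 0.56·(1−0.56)^7 = 0.56·0.00319278 = 0.00178796
Prior × likelihood for each component:
  w_1·L_1 = 0.16 × 0.0369116 = 0.00590586
  w_2·L_2 = 0.41 × 0.0247063 = 0.0101296
  w_3·L_3 = 0.21 × 0.0171578 = 0.00360314
  w_4·L_4 = 0.22 × 0.00178796 = 0.00039335
Sum: 0.00590586 + 0.0101296 + 0.00360314 + 0.00039335 = 0.0200319
Responsibility of Intensity 2: 0.0101296 / 0.0200319 ≈ 0.506

0.506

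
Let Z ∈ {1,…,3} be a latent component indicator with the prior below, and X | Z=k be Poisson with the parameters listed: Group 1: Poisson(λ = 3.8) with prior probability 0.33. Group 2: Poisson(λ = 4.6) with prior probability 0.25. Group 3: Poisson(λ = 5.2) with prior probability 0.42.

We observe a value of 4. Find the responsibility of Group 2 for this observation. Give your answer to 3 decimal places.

0.258

Apply Bayes' rule: the posterior for each component is proportional to its prior times its likelihood at x.
Evaluate each component's likelihood at the observed value:
  f_1 = 0.194359
  f_2 = 0.187528
  f_3 = 0.168063
Weight by the priors:
  π_1·f_1 = 0.33 × 0.194359 = 0.0641384
  π_2·f_2 = 0.25 × 0.187528 = 0.0468819
  π_3·f_3 = 0.42 × 0.168063 = 0.0705863
Evidence: 0.0641384 + 0.0468819 + 0.0705863 = 0.181607
Responsibility of Group 2: 0.0468819 / 0.181607 ≈ 0.258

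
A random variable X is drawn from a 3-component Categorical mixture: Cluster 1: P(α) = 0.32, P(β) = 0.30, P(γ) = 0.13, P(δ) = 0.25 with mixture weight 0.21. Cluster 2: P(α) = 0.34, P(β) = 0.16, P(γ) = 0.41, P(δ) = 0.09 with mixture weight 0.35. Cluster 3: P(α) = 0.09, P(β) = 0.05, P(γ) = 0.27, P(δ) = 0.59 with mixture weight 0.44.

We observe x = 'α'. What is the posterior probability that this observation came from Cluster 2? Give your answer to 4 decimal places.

0.5270

Posterior ∝ prior × likelihood, so P(k | x) ∝ π_k f_k(x); normalise over all components.
Categorical probabilities:
  L_1 = 0.32
  L_2 = 0.34
  L_3 = 0.09
Prior × likelihood for each component:
  π_1·L_1 = 0.21 × 0.32 = 0.0672
  π_2·L_2 = 0.35 × 0.34 = 0.119
  π_3·L_3 = 0.44 × 0.09 = 0.0396
Evidence: 0.0672 + 0.119 + 0.0396 = 0.2258
Responsibility of Cluster 2: 0.119 / 0.2258 ≈ 0.5270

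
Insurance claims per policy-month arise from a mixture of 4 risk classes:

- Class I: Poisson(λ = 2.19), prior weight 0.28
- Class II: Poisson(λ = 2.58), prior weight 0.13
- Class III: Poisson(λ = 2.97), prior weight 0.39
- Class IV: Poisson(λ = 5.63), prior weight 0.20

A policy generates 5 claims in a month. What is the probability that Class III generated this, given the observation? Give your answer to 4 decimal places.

0.4060

By Bayes' theorem, P(k | x) = π_k f_k(x) / Σ_j π_j f_j(x).
Poisson probabilities:
  f_I = 0.0469823
  f_II = 0.0721834
  f_III = 0.0987976
  f_IV = 0.169154
Weight by the priors:
  π_I·f_I = 0.28 × 0.0469823 = 0.013155
  π_II·f_II = 0.13 × 0.0721834 = 0.00938385
  π_III·f_III = 0.39 × 0.0987976 = 0.0385311
  π_IV·f_IV = 0.20 × 0.169154 = 0.0338308
Sum: 0.013155 + 0.00938385 + 0.0385311 + 0.0338308 = 0.0949008
So the posterior for Class III is 0.0385311 / 0.0949008 ≈ 0.4060.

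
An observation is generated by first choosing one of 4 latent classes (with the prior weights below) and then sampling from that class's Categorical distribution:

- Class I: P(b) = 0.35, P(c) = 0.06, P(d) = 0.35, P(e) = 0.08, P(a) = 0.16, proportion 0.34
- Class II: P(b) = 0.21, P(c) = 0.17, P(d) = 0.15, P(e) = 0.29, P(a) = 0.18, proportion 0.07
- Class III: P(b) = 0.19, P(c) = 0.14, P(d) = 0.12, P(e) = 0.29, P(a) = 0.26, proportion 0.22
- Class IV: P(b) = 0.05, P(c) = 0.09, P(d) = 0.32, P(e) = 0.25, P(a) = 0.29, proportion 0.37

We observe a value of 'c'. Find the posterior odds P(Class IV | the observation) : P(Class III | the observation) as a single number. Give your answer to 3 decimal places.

The posterior odds equal the prior odds times the likelihood ratio: (w_i/w_j)·(f_i(x)/f_j(x)).
Categorical probabilities:
  f_I = P(c | comp) = 0.06
  f_II = P(c | comp) = 0.17
  f_III = P(c | comp) = 0.14
  f_IV = P(c | comp) = 0.09
0.0333 / 0.0308 ≈ 1.081

1.081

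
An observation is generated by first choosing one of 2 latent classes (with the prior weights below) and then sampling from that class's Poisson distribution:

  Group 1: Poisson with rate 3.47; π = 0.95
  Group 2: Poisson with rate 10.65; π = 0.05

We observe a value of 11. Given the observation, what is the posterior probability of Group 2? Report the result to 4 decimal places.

0.9012

Posterior ∝ prior × likelihood, so P(k | x) ∝ P(Z=k) f_k(x); normalise over all components.
Evaluate each component's likelihood at the observed value:
  f_1 = e^(−3.47)·3.47^11/11! = 0.000684647
  f_2 = e^(−10.65)·10.65^11/11! = 0.118701
Weight by the priors:
  P(Z=1)·f_1 = 0.95 × 0.000684647 = 0.000650415
  P(Z=2)·f_2 = 0.05 × 0.118701 = 0.00593504
Sum: 0.000650415 + 0.00593504 = 0.00658546
So the posterior for Group 2 is 0.00593504 / 0.00658546 ≈ 0.9012.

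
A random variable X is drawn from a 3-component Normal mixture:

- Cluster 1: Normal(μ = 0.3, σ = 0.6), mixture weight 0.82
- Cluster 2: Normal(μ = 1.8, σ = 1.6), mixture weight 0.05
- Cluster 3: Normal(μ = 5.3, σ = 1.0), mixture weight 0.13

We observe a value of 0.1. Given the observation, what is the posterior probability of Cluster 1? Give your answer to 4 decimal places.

By Bayes' theorem, P(k | x) = π_k f_k(x) / Σ_j π_j f_j(x).
Normal densities:
  p_1 = 0.628972
  p_2 = 0.141792
  p_3 = 5.36104e-07
Unnormalised posteriors:
  π_1·p_1 = 0.82 × 0.628972 = 0.515757
  π_2·p_2 = 0.05 × 0.141792 = 0.00708959
  π_3·p_3 = 0.13 × 5.36104e-07 = 6.96935e-08
Evidence: 0.515757 + 0.00708959 + 6.96935e-08 = 0.522847
P(Cluster 1 | x) ≈ 0.9864

0.9864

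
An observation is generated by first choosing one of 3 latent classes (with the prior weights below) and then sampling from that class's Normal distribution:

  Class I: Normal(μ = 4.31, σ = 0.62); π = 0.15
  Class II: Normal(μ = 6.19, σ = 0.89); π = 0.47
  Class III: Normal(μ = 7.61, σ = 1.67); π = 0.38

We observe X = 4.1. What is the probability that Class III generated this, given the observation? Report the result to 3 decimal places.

Posterior ∝ prior × likelihood, so P(k | x) ∝ π_k f_k(x); normalise over all components.
Evaluate each component's likelihood at the observed value:
  p_I = 0.607584
  p_II = 0.0284475
  p_III = 0.0262383
Weight by the priors:
  π_I·p_I = 0.15 × 0.607584 = 0.0911376
  π_II·p_II = 0.47 × 0.0284475 = 0.0133703
  π_III·p_III = 0.38 × 0.0262383 = 0.00997054
Evidence: 0.0911376 + 0.0133703 + 0.00997054 = 0.114478
So the posterior for Class III is 0.00997054 / 0.114478 ≈ 0.087.

0.087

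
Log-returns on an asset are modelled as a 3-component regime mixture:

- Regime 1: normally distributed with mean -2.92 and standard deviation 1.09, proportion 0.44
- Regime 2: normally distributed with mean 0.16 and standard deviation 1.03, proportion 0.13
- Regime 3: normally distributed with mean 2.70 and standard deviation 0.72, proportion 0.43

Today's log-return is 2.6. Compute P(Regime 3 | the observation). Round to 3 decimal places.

The responsibility of component k is π_k f_k(x) divided by Σ_j π_j f_j(x).
Evaluate each component's likelihood at the observed value:
  p_1 = 9.87312e-07
  p_2 = 0.0234141
  p_3 = 0.548768
Weight by the priors:
  π_1·p_1 = 0.44 × 9.87312e-07 = 4.34417e-07
  π_2·p_2 = 0.13 × 0.0234141 = 0.00304383
  π_3·p_3 = 0.43 × 0.548768 = 0.23597
Evidence: 4.34417e-07 + 0.00304383 + 0.23597 = 0.239015
P(Regime 3 | the observation) ≈ 0.987

0.987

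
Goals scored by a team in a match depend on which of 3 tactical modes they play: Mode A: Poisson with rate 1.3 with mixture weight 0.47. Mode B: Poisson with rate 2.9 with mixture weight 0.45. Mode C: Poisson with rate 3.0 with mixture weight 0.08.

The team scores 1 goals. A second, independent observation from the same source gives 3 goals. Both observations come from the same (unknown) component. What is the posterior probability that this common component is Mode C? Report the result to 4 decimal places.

Posterior ∝ prior × likelihood, so P(k | x) ∝ π_k f_k(x); normalise over all components.
Since both observations come from the same component, the likelihood for component k is f_k(x₁)·f_k(x₂).
  f_A = [e^(−1.3)·1.3^1/1! = 0.354291] × [0.0997921] = 0.0353555
  f_B = [e^(−2.9)·2.9^1/1! = 0.159567] × [0.22366] = 0.0356889
  f_C = [e^(−3.0)·3.0^1/1! = 0.149361] × [0.224042] = 0.0334632
Prior × likelihood for each component:
  π_A·f_A = 0.47 × 0.0353555 = 0.0166171
  π_B·f_B = 0.45 × 0.0356889 = 0.01606
  π_C·f_C = 0.08 × 0.0334632 = 0.00267705
Evidence: 0.0166171 + 0.01606 + 0.00267705 = 0.0353541
So the posterior for Mode C is 0.00267705 / 0.0353541 ≈ 0.0757.

0.0757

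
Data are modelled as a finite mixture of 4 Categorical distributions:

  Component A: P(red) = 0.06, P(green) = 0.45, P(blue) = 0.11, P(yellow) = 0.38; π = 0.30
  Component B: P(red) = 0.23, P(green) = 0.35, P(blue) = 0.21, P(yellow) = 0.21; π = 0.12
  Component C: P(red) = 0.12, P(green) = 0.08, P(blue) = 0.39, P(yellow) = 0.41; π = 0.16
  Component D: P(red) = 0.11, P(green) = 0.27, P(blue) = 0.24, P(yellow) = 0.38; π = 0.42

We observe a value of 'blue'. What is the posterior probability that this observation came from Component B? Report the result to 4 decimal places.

The responsibility of component k is π_k f_k(x) divided by Σ_j π_j f_j(x).
Evaluate each component's likelihood at the observed value:
  p_A = P(blue | comp) = 0.11
  p_B = P(blue | comp) = 0.21
  p_C = P(blue | comp) = 0.39
  p_D = P(blue | comp) = 0.24
Weight by the priors:
  π_A·p_A = 0.30 × 0.11 = 0.033
  π_B·p_B = 0.12 × 0.21 = 0.0252
  π_C·p_C = 0.16 × 0.39 = 0.0624
  π_D·p_D = 0.42 × 0.24 = 0.1008
Sum: 0.033 + 0.0252 + 0.0624 + 0.1008 = 0.2214
P(Component B | the observation) ≈ 0.1138

0.1138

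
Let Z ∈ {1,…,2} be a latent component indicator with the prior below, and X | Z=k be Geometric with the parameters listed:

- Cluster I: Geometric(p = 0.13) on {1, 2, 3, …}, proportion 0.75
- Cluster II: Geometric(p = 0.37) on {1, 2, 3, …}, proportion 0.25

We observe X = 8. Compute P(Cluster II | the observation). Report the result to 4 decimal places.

Posterior ∝ prior × likelihood, so P(k | x) ∝ w_k f_k(x); normalise over all components.
Geometric probabilities:
  p_I = 0.13·(1−0.13)^7 = 0.13·0.377255 = 0.0490431
  p_II = 0.37·(1−0.37)^7 = 0.37·0.0393898 = 0.0145742
Weight by the priors:
  w_I·p_I = 0.75 × 0.0490431 = 0.0367823
  w_II·p_II = 0.25 × 0.0145742 = 0.00364356
Denominator: 0.0367823 + 0.00364356 = 0.0404259
P(Cluster II | 8) = 0.00364356 / 0.0404259 ≈ 0.0901

0.0901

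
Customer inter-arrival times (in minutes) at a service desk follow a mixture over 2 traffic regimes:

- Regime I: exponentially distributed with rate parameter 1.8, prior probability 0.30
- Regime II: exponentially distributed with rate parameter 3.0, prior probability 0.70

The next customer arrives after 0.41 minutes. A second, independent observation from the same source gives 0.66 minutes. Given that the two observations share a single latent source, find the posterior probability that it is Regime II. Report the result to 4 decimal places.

The responsibility of component k is P(Z=k) f_k(x) divided by Σ_j P(Z=j) f_j(x).
Since both observations come from the same component, the likelihood for component k is f_k(x₁)·f_k(x₂).
  f_I = [1.8·e^(−1.8·0.41) = 1.8·e^(−0.7380) = 0.860524] × [0.548695] = 0.472165
  f_II = [3.0·e^(−3.0·0.41) = 3.0·e^(−1.2300) = 0.876878] × [0.414208] = 0.36321
Weight by the priors:
  P(Z=I)·f_I = 0.30 × 0.472165 = 0.14165
  P(Z=II)·f_II = 0.70 × 0.36321 = 0.254247
Marginal: 0.14165 + 0.254247 = 0.395896
Responsibility of Regime II: 0.254247 / 0.395896 ≈ 0.6422

0.6422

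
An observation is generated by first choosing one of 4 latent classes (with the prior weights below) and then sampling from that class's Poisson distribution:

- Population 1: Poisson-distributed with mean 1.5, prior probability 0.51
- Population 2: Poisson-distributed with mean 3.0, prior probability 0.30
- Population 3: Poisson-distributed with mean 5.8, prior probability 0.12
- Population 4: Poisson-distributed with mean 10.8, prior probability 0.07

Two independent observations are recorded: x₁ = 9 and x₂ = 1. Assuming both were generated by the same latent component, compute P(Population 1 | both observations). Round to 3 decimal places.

0.016

Posterior ∝ prior × likelihood, so P(k | x) ∝ w_k f_k(x); normalise over all components.
Since both observations come from the same component, the likelihood for component k is f_k(x₁)·f_k(x₂).
  f_1 = [2.36383e-05] × [0.334695] = 7.91163e-06
  f_2 = [0.0027005] × [0.149361] = 0.000403351
  f_3 = [0.0619699] × [0.0175598] = 0.00108818
  f_4 = [0.112375] × [0.000220315] = 2.47579e-05
Multiply by the mixture weights:
  w_1·f_1 = 0.51 × 7.91163e-06 = 4.03493e-06
  w_2·f_2 = 0.30 × 0.000403351 = 0.000121005
  w_3·f_3 = 0.12 × 0.00108818 = 0.000130582
  w_4·f_4 = 0.07 × 2.47579e-05 = 1.73305e-06
Marginal: 4.03493e-06 + 0.000121005 + 0.000130582 + 1.73305e-06 = 0.000257355
P(Population 1 | x₁, x₂) = 4.03493e-06 / 0.000257355 ≈ 0.016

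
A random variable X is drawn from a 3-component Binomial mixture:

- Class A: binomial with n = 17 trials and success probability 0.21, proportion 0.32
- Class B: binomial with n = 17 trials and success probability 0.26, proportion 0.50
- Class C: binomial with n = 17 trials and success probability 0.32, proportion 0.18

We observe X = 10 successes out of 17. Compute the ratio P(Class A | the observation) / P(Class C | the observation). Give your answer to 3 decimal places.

0.075

Only the two components matter; the odds are (π_i f_i(x)) / (π_j f_j(x)).
Component likelihoods at x = 10 successes out of 17:
  L_A = 0.000622956
  L_B = 0.00333603
  L_C = 0.014721
Posterior odds = (π_A·L_A) / (π_C·L_C) = (0.32·0.000622956) / (0.18·0.014721) = 0.000199346 / 0.00264978 ≈ 0.075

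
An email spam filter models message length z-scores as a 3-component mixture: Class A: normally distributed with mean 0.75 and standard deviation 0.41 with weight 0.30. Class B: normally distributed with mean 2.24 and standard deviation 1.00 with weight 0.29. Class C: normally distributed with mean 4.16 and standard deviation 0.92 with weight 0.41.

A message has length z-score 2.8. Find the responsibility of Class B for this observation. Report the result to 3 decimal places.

The responsibility of component k is w_k f_k(x) divided by Σ_j w_j f_j(x).
Evaluate each component's likelihood at the observed value:
  L_A = (1/(0.41·√(2π)))·exp(−(2.8−0.75)²/(2·0.41²)) = 0.973030·exp(-12.50000) = 3.62615e-06
  L_B = (1/(1.00·√(2π)))·exp(−(2.8−2.24)²/(2·1.00²)) = 0.398942·exp(-0.15680) = 0.341046
  L_C = (1/(0.92·√(2π)))·exp(−(2.8−4.16)²/(2·0.92²)) = 0.433633·exp(-1.09263) = 0.145412
Weight by the priors:
  w_A·L_A = 0.30 × 3.62615e-06 = 1.08784e-06
  w_B·L_B = 0.29 × 0.341046 = 0.0989033
  w_C·L_C = 0.41 × 0.145412 = 0.0596189
Evidence: 1.08784e-06 + 0.0989033 + 0.0596189 = 0.158523
P(Class B | x) = 0.0989033 / 0.158523 ≈ 0.624

0.624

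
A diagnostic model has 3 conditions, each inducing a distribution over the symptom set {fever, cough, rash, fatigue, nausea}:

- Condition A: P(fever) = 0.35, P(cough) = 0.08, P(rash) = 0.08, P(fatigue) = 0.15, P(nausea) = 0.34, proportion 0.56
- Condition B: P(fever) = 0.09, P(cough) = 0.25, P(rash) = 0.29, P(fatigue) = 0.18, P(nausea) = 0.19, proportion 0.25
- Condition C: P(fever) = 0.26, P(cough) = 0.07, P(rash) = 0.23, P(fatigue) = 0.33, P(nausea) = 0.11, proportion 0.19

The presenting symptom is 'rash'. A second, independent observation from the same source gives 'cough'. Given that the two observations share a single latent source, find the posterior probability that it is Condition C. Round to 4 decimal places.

0.1235

Apply Bayes' rule: the posterior for each component is proportional to its prior times its likelihood at x.
Since both observations come from the same component, the likelihood for component k is f_k(x₁)·f_k(x₂).
  f_A = [P(rash | comp) = 0.08] × [0.08] = 0.0064
  f_B = [P(rash | comp) = 0.29] × [0.25] = 0.0725
  f_C = [P(rash | comp) = 0.23] × [0.07] = 0.0161
Prior × likelihood for each component:
  π_A·f_A = 0.56 × 0.0064 = 0.003584
  π_B·f_B = 0.25 × 0.0725 = 0.018125
  π_C·f_C = 0.19 × 0.0161 = 0.003059
Marginal: 0.003584 + 0.018125 + 0.003059 = 0.024768
P(Condition C | data) ≈ 0.1235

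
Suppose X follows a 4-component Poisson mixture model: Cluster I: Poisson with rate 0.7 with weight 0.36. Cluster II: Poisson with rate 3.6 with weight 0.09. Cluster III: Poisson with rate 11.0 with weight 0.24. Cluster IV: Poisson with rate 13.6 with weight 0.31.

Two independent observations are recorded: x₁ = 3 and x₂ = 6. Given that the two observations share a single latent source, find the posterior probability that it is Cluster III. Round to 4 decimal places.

The responsibility of component k is P(Z=k) f_k(x) divided by Σ_j P(Z=j) f_j(x).
Since both observations come from the same component, the likelihood for component k is f_k(x₁)·f_k(x₂).
  p_I = [e^(−0.7)·0.7^3/3! = 0.0283881] × [8.11427e-05] = 2.30349e-06
  p_II = [e^(−3.6)·3.6^3/3! = 0.212469] × [0.0826081] = 0.0175517
  p_III = [e^(−11.0)·11.0^3/3! = 0.00370499] × [0.0410946] = 0.000152255
  p_IV = [e^(−13.6)·13.6^3/3! = 0.000520068] × [0.0109017] = 5.66965e-06
Multiply by the mixture weights:
  P(Z=I)·p_I = 0.36 × 2.30349e-06 = 8.29256e-07
  P(Z=II)·p_II = 0.09 × 0.0175517 = 0.00157965
  P(Z=III)·p_III = 0.24 × 0.000152255 = 3.65412e-05
  P(Z=IV)·p_IV = 0.31 × 5.66965e-06 = 1.75759e-06
Sum: 8.29256e-07 + 0.00157965 + 3.65412e-05 + 1.75759e-06 = 0.00161878
P(Cluster III | x₁, x₂) ≈ 0.0226

0.0226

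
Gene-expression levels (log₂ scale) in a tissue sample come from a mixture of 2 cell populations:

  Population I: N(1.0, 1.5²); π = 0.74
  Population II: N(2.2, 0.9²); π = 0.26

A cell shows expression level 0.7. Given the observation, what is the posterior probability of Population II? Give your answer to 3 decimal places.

0.130

Posterior ∝ prior × likelihood, so P(k | x) ∝ π_k f_k(x); normalise over all components.
Evaluate each component's likelihood at the observed value:
  f_I = (1/(1.5·√(2π)))·exp(−(0.7−1.0)²/(2·1.5²)) = 0.265962·exp(-0.02000) = 0.260695
  f_II = (1/(0.9·√(2π)))·exp(−(0.7−2.2)²/(2·0.9²)) = 0.443269·exp(-1.38889) = 0.11053
Unnormalised posteriors:
  π_I·f_I = 0.74 × 0.260695 = 0.192914
  π_II·f_II = 0.26 × 0.11053 = 0.0287378
Evidence: 0.192914 + 0.0287378 = 0.221652
P(Population II | the observation) ≈ 0.130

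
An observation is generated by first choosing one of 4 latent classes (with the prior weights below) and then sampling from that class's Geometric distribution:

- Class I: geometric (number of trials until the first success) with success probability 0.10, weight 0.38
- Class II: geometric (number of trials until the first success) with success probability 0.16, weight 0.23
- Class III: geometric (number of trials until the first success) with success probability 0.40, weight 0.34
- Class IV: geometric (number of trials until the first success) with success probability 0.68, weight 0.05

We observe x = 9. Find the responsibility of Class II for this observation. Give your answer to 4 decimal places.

Posterior ∝ prior × likelihood, so P(k | x) ∝ π_k f_k(x); normalise over all components.
Geometric probabilities:
  p_I = 0.0430467
  p_II = 0.0396601
  p_III = 0.00671846
  p_IV = 7.47668e-05
Multiply by the mixture weights:
  π_I·p_I = 0.38 × 0.0430467 = 0.0163578
  π_II·p_II = 0.23 × 0.0396601 = 0.00912183
  π_III·p_III = 0.34 × 0.00671846 = 0.00228428
  π_IV·p_IV = 0.05 × 7.47668e-05 = 3.73834e-06
Evidence: 0.0163578 + 0.00912183 + 0.00228428 + 3.73834e-06 = 0.0277676
So the posterior for Class II is 0.00912183 / 0.0277676 ≈ 0.3285.

0.3285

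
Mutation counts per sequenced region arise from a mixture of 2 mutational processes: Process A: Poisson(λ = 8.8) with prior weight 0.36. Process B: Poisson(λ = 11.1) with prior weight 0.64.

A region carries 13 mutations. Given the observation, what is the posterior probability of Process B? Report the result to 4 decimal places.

0.7848

By Bayes' theorem, P(k | x) = π_k f_k(x) / Σ_j π_j f_j(x).
Component likelihoods at x = 13 mutations:
  f_A = e^(−8.8)·8.8^13/13! = 0.0459413
  f_B = e^(−11.1)·11.1^13/13! = 0.0942431
Unnormalised posteriors:
  π_A·f_A = 0.36 × 0.0459413 = 0.0165389
  π_B·f_B = 0.64 × 0.0942431 = 0.0603156
Sum: 0.0165389 + 0.0603156 = 0.0768545
Responsibility of Process B: 0.0603156 / 0.0768545 ≈ 0.7848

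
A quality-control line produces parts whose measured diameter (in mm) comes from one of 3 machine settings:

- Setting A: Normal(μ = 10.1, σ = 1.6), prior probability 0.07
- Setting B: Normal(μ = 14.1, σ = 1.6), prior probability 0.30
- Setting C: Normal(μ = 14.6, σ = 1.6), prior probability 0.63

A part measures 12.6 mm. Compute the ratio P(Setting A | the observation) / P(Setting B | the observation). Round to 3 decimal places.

0.107

Posterior odds = (π_i f_i(x)) / (π_j f_j(x)); the normalising sum cancels.
Component likelihoods at x = 12.6 mm:
  p_A = 0.0735606
  p_B = 0.160671
  p_C = 0.114156
0.00514924 / 0.0482014 ≈ 0.107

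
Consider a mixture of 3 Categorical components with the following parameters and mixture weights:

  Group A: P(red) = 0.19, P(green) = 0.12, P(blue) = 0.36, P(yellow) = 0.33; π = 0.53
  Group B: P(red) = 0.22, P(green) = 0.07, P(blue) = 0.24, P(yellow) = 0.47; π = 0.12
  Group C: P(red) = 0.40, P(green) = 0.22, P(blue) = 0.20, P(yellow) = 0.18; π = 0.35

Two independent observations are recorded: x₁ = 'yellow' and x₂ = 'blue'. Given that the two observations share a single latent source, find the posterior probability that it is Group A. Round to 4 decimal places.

Apply Bayes' rule: the posterior for each component is proportional to its prior times its likelihood at x.
Since both observations come from the same component, the likelihood for component k is f_k(x₁)·f_k(x₂).
  p_A = [0.33] × [0.36] = 0.1188
  p_B = [0.47] × [0.24] = 0.1128
  p_C = [0.18] × [0.2] = 0.036
Prior × likelihood for each component:
  w_A·p_A = 0.53 × 0.1188 = 0.062964
  w_B·p_B = 0.12 × 0.1128 = 0.013536
  w_C·p_C = 0.35 × 0.036 = 0.0126
Normaliser: 0.062964 + 0.013536 + 0.0126 = 0.0891
Responsibility of Group A: 0.062964 / 0.0891 ≈ 0.7067

0.7067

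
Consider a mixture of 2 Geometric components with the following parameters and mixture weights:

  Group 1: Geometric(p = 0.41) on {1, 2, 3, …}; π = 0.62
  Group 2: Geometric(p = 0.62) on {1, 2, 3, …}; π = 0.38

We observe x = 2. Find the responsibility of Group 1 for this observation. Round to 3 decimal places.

0.626

Posterior ∝ prior × likelihood, so P(k | x) ∝ π_k f_k(x); normalise over all components.
Geometric probabilities:
  L_1 = 0.41·(1−0.41)^1 = 0.41·0.59 = 0.2419
  L_2 = 0.62·(1−0.62)^1 = 0.62·0.38 = 0.2356
Unnormalised posteriors:
  π_1·L_1 = 0.62 × 0.2419 = 0.149978
  π_2·L_2 = 0.38 × 0.2356 = 0.089528
Evidence: 0.149978 + 0.089528 = 0.239506
P(Group 1 | x) = 0.149978 / 0.239506 ≈ 0.626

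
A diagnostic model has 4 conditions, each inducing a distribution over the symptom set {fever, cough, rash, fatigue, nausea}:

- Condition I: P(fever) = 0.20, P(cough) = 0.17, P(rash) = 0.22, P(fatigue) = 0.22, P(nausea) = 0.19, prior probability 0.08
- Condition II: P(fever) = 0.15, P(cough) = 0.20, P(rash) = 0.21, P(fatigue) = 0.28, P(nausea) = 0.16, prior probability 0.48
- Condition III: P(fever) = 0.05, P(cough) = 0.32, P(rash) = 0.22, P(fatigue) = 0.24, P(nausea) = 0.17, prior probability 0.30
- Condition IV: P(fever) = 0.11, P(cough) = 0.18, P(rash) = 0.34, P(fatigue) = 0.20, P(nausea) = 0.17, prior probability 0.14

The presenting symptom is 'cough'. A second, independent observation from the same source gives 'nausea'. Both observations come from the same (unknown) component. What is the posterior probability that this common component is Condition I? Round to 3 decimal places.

0.067

By Bayes' theorem, P(k | x) = π_k f_k(x) / Σ_j π_j f_j(x).
Since both observations come from the same component, the likelihood for component k is f_k(x₁)·f_k(x₂).
  L_I = [P(cough | comp) = 0.17] × [0.19] = 0.0323
  L_II = [P(cough | comp) = 0.20] × [0.16] = 0.032
  L_III = [P(cough | comp) = 0.32] × [0.17] = 0.0544
  L_IV = [P(cough | comp) = 0.18] × [0.17] = 0.0306
Multiply by the mixture weights:
  π_I·L_I = 0.08 × 0.0323 = 0.002584
  π_II·L_II = 0.48 × 0.032 = 0.01536
  π_III·L_III = 0.30 × 0.0544 = 0.01632
  π_IV·L_IV = 0.14 × 0.0306 = 0.004284
Normaliser: 0.002584 + 0.01536 + 0.01632 + 0.004284 = 0.038548
So the posterior for Condition I is 0.002584 / 0.038548 ≈ 0.067.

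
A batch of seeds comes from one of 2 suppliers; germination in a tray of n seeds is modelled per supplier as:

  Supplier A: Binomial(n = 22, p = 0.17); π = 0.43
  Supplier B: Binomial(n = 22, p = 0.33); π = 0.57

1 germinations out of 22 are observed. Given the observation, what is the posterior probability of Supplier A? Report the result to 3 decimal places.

0.972

Apply Bayes' rule: the posterior for each component is proportional to its prior times its likelihood at x.
Binomial probabilities:
  f_A = 0.0747328
  f_B = 0.00161625
Multiply by the mixture weights:
  π_A·f_A = 0.43 × 0.0747328 = 0.0321351
  π_B·f_B = 0.57 × 0.00161625 = 0.00092126
Marginal: 0.0321351 + 0.00092126 = 0.0330564
Responsibility of Supplier A: 0.0321351 / 0.0330564 ≈ 0.972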